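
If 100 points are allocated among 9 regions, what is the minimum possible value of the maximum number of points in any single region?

By the pigeonhole principle, the 9 regions are the holes and the 100 points are the pigeons.
If every region held at most 11 points, the total would be at most 9 × 11 = 99, which is less than 100.
So some region holds at least ⌈100/9⌉ = 12 points.

12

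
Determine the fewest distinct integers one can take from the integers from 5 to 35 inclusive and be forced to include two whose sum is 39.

17

A set avoiding the sum 39 can contain at most one of each pair {x, 39−x}, plus the 1 element whose complement lies outside the range.
The integers 20, …, 35 (16 of them) are such a set: any two sum to at least 20+21 = 41 > 39.
Pigeonhole: any 17th integer completes one of the 15 pairs, so 17 choices force a sum of 39.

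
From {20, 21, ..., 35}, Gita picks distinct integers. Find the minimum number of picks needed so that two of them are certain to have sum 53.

10

Group the elements by complementary pair {x, 53−x}: {20,33}, {21,32}, {22,31}, …, giving 7 two-element pairs and 2 integers whose partner 53−x falls outside [20,35].
Treating each of those 9 groups as a pigeonhole, one can pick one integer per group — 9 integers — with no two summing to 53.
The 10th integer lands in an occupied pair, forcing a sum of 53.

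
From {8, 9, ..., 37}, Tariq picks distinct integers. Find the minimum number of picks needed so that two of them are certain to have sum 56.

22

Group the elements by complementary pair {x, 56−x}: {19,37}, {20,36}, {21,35}, …, giving 9 two-element pairs, the single value 28 (it cannot pair with itself since the integers are distinct), and 11 integers whose partner 56−x falls outside [8,37].
Pigeonhole: treating each of those 21 groups as a pigeonhole, one can pick one integer per group — 21 integers — with no two summing to 56.
The 22nd integer lands in an occupied pair, forcing a sum of 56.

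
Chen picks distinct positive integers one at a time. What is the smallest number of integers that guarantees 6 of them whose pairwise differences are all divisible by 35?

Integers whose pairwise differences are multiples of 35 are exactly those sharing a remainder mod 35. Pigeonhole: the 35 residue classes mod 35 are the pigeonholes.
With 175 integers one could put 5 in each residue class and have no class reach 6.
The 176th integer pushes some class to 6, so 35·5 + 1 = 176.

176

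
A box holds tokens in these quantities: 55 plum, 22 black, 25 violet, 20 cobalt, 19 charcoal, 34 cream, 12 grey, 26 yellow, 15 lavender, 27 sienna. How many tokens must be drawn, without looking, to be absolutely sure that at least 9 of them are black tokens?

242

In the worst case for collecting black tokens, every non-black token comes out first.
There are 55 + 25 + 20 + 19 + 34 + 12 + 26 + 15 + 27 = 233 non-black tokens altogether.
After those, each further token must be black, so 233 + 9 = 242 draws guarantee 9 black tokens.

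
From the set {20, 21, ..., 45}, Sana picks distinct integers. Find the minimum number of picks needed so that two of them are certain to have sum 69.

Two chosen integers sum to 69 exactly when both halves of some pair {x, 69−x} with 24 ≤ x ≤ 69−x ≤ 45 are chosen — 11 such pairs.
The remaining 4 elements (those with no distinct partner in range) can never complete a 69-sum, so the worst case takes all of them and one from each pair: 4 + 11 = 15.
The 16th integer has to be the second member of some pair, so 15 + 1 = 16.

16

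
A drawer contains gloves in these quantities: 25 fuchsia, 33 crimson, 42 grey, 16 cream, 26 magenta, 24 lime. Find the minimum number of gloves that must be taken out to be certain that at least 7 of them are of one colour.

Pigeonhole: put each drawn glove into a box by colour. The largest draw with every box below 7 takes min(count, 6) from each colour.
Σ min(cᵢ, 6) = 6 + 6 + 6 + 6 + 6 + 6 = 36.
Draw number 36 + 1 = 37 must push one box to 7.

37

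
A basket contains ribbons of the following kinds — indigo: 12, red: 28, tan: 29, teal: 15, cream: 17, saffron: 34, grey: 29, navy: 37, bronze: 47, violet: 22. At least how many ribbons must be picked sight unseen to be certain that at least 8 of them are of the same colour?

By pigeonhole, put each drawn ribbon into a box by colour. The largest draw with every box below 8 takes min(count, 7) from each colour.
Σ min(cᵢ, 7) = 7 + 7 + 7 + 7 + 7 + 7 + 7 + 7 + 7 + 7 = 70.
Draw number 70 + 1 = 71 must push one box to 8.

71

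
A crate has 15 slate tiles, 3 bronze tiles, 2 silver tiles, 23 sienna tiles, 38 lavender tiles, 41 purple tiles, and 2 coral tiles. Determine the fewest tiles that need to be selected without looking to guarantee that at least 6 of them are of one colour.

28

The 7 colours are the holes; the tiles drawn are the pigeons.
To avoid 6 of any one colour, the worst case takes at most 5 of each colour, or every tile of a colour that has fewer than 5.
That gives 5 + 3 + 2 + 5 + 5 + 5 + 2 = 27 tiles with no colour reaching 6.
The next tile forces some colour to 6, so 27 + 1 = 28.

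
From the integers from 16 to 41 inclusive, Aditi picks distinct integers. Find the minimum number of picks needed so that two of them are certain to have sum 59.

A set avoiding the sum 59 can contain at most one of each pair {x, 59−x}, plus the 2 elements whose complement lies outside the range.
The integers 16, …, 29 (14 of them) are such a set: any two sum to at least 16+17 = 33 and at most 28+29 = 57 < 59.
By the pigeonhole principle, any 15th integer completes one of the 12 pairs, so 15 choices force a sum of 59.

15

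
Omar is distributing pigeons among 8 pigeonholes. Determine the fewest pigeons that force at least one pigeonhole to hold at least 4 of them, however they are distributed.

25

With 24 pigeons one could put exactly 3 in each of the 8 pigeonholes, and no pigeonhole would reach 4.
By pigeonhole, one more pigeon must land in a pigeonhole that already has 3, giving it 4.
So 8 × 3 + 1 = 25 pigeons are required.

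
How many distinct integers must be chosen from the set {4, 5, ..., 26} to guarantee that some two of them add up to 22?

A set avoiding the sum 22 can contain at most one of each pair {x, 22−x}, plus the 9 elements whose complement lies outside the range or equal to its own complement.
The integers 11, …, 26 (16 of them) are such a set: any two sum to at least 11+12 = 23 > 22.
By the pigeonhole principle, any 17th integer completes one of the 7 pairs, so 17 choices force a sum of 22.

17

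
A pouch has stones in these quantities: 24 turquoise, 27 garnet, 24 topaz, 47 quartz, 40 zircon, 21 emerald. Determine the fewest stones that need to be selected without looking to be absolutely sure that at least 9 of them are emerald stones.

In the worst case for collecting emerald stones, every non-emerald stone comes out first.
There are 24 + 27 + 24 + 47 + 40 = 162 non-emerald stones altogether.
After those, each further stone must be emerald, so 162 + 9 = 171 draws guarantee 9 emerald stones.

171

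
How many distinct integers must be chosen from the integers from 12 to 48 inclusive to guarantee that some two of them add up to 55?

22

Group the elements by complementary pair {x, 55−x}: {12,43}, {13,42}, {14,41}, …, giving 16 two-element pairs and 5 integers whose partner 55−x falls outside [12,48].
Treating each of those 21 groups as a pigeonhole, one can pick one integer per group — 21 integers — with no two summing to 55.
The 22nd integer lands in an occupied pair, forcing a sum of 55.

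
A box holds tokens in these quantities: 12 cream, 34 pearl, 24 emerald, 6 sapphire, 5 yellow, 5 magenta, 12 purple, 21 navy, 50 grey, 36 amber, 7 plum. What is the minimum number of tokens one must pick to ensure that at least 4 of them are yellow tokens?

211

In the worst case for collecting yellow tokens, every non-yellow token comes out first.
There are 12 + 34 + 24 + 6 + 5 + 12 + 21 + 50 + 36 + 7 = 207 non-yellow tokens altogether.
After those, each further token must be yellow, so 207 + 4 = 211 draws guarantee 4 yellow tokens.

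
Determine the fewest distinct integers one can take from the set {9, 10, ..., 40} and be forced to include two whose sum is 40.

Two chosen integers sum to 40 exactly when both halves of some pair {x, 40−x} with 9 ≤ x ≤ 40−x ≤ 31 are chosen — 11 such pairs.
The remaining 10 elements (those with no distinct partner in range) can never complete a 40-sum, so the worst case takes all of them and one from each pair: 10 + 11 = 21.
The 22nd integer has to be the second member of some pair, so 21 + 1 = 22.

22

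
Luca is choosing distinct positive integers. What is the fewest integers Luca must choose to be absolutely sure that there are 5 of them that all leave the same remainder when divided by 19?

77

By pigeonhole, the 19 residue classes mod 19 are the pigeonholes.
With 76 integers one could put 4 in each residue class and have no class reach 5.
The 77th integer pushes some class to 5, so 19·4 + 1 = 77.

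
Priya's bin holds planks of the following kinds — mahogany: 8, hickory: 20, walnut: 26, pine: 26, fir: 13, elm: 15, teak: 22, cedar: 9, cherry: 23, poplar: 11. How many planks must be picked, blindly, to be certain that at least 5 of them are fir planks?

165

In the worst case for collecting fir planks, every non-fir plank comes out first.
There are 8 + 20 + 26 + 26 + 15 + 22 + 9 + 23 + 11 = 160 non-fir planks altogether.
After those, each further plank must be fir, so 160 + 5 = 165 draws guarantee 5 fir planks.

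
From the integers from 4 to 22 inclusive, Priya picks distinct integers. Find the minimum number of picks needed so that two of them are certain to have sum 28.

A set avoiding the sum 28 can contain at most one of each pair {x, 28−x}, plus the 3 elements whose complement lies outside the range or equal to its own complement.
The integers 4, …, 14 (11 of them) are such a set: any two sum to at least 4+5 = 9 and at most 13+14 = 27 < 28.
Any 12th integer completes one of the 8 pairs, so 12 choices force a sum of 28.

12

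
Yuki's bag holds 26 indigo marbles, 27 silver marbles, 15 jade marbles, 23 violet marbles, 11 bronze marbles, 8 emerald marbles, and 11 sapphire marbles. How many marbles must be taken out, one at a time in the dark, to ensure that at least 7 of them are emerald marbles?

120

In the worst case for collecting emerald marbles, every non-emerald marble comes out first.
There are 26 + 27 + 15 + 23 + 11 + 11 = 113 non-emerald marbles altogether.
After those, each further marble must be emerald, so 113 + 7 = 120 draws guarantee 7 emerald marbles.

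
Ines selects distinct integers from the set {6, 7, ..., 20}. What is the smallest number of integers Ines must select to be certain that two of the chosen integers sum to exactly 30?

11

Group the elements by complementary pair {x, 30−x}: {10,20}, {11,19}, {12,18}, …, giving 5 two-element pairs, the single value 15 (it cannot pair with itself since the integers are distinct), and 4 integers whose partner 30−x falls outside [6,20].
Treating each of those 10 groups as a pigeonhole, one can pick one integer per group — 10 integers — with no two summing to 30.
The 11th integer lands in an occupied pair, forcing a sum of 30.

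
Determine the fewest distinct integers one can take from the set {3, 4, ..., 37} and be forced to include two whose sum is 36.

21

A set avoiding the sum 36 can contain at most one of each pair {x, 36−x}, plus the 5 elements whose complement lies outside the range or equal to its own complement.
The integers 18, …, 37 (20 of them) are such a set: any two sum to at least 18+19 = 37 > 36.
Any 21st integer completes one of the 15 pairs, so 21 choices force a sum of 36.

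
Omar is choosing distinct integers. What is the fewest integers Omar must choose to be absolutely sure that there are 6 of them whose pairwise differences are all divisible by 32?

Integers whose pairwise differences are multiples of 32 are exactly those sharing a remainder mod 32. The 32 residue classes mod 32 are the pigeonholes.
With 160 integers one could put 5 in each residue class and have no class reach 6.
The 161st integer pushes some class to 6, so 32·5 + 1 = 161.

161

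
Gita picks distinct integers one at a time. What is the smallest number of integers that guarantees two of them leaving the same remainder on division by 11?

12

The 11 residue classes mod 11 are the pigeonholes.
With 11 integers one could put 1 in each residue class and have no class reach 2.
The 12th integer pushes some class to 2, so 11·1 + 1 = 12.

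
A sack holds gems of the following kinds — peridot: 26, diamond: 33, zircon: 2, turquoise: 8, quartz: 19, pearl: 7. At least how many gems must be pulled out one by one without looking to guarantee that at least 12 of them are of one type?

An adversary could hand out at most 11 gems per type (zircon, turquoise, pearl run out sooner): 11 + 11 + 2 + 8 + 11 + 7 = 50 gems and still no type has 12.
One more gem lands in a type already at 11, so 51 draws are enough and 50 are not.

51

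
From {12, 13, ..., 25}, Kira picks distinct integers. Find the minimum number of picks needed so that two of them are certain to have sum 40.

10

Two chosen integers sum to 40 exactly when both halves of some pair {x, 40−x} with 15 ≤ x ≤ 40−x ≤ 25 are chosen — 5 such pairs.
The remaining 4 elements (those with no distinct partner in range) can never complete a 40-sum, so the worst case takes all of them and one from each pair: 4 + 5 = 9.
The 10th integer has to be the second member of some pair, so 9 + 1 = 10.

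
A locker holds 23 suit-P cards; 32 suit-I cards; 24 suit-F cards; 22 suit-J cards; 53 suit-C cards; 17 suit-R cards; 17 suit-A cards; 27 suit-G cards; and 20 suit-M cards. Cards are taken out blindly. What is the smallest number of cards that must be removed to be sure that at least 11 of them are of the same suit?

91

An adversary could hand out at most 10 cards per suit: 10 + 10 + 10 + 10 + 10 + 10 + 10 + 10 + 10 = 90 cards and still no suit has 11.
One more card lands in a suit already at 10, so 91 draws are enough and 90 are not.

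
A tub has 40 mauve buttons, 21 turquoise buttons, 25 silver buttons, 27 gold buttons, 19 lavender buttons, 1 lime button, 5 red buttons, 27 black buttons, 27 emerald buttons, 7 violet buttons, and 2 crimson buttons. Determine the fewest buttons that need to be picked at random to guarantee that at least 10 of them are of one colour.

By the pigeonhole principle, put each drawn button into a box by colour. The largest draw with every box below 10 takes min(count, 9) from each colour; colours with fewer than 9 contribute all they have.
Σ min(cᵢ, 9) = 9 + 9 + 9 + 9 + 9 + 1 + 5 + 9 + 9 + 7 + 2 = 78.
Draw number 78 + 1 = 79 must push one box to 10.

79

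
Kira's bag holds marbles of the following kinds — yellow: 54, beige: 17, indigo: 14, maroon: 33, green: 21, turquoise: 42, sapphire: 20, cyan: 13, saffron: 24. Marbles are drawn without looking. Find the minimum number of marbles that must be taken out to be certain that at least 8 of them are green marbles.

225

In the worst case for collecting green marbles, every non-green marble comes out first.
There are 54 + 17 + 14 + 33 + 42 + 20 + 13 + 24 = 217 non-green marbles altogether.
After those, each further marble must be green, so 217 + 8 = 225 draws guarantee 8 green marbles.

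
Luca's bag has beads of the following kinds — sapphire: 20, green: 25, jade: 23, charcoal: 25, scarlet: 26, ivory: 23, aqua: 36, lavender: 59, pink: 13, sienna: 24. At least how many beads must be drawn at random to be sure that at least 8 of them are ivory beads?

259

In the worst case for collecting ivory beads, every non-ivory bead comes out first.
There are 20 + 25 + 23 + 25 + 26 + 36 + 59 + 13 + 24 = 251 non-ivory beads altogether.
After those, each further bead must be ivory, so 251 + 8 = 259 draws guarantee 8 ivory beads.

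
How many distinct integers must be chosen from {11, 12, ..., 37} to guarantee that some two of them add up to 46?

Two chosen integers sum to 46 exactly when both halves of some pair {x, 46−x} with 11 ≤ x ≤ 46−x ≤ 35 are chosen — 12 such pairs.
The remaining 3 elements (those with no distinct partner in range) can never complete a 46-sum, so the worst case takes all of them and one from each pair: 3 + 12 = 15.
By pigeonhole, the 16th integer has to be the second member of some pair, so 15 + 1 = 16.

16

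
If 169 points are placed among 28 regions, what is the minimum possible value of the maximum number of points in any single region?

Pigeonhole: the 28 regions are the holes and the 169 points are the pigeons.
If every region held at most 6 points, the total would be at most 28 × 6 = 168, which is less than 169.
So some region holds at least ⌈169/28⌉ = 7 points.

7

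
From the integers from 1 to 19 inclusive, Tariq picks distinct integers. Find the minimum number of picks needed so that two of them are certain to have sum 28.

Group the elements by complementary pair {x, 28−x}: {9,19}, {10,18}, {11,17}, …, giving 5 two-element pairs; the single value 14 (it cannot pair with itself since the integers are distinct); and 8 integers whose partner 28−x falls outside [1,19].
Treating each of those 14 groups as a pigeonhole, one can pick one integer per group — 14 integers — with no two summing to 28.
The 15th integer lands in an occupied pair, forcing a sum of 28.

15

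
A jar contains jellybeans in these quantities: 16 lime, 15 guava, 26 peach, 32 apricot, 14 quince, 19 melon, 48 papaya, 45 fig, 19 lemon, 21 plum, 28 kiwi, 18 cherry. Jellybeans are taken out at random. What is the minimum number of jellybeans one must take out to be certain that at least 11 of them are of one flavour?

121

By pigeonhole, put each drawn jellybean into a box by flavour. The largest draw with every box below 11 takes min(count, 10) from each flavour.
Σ min(cᵢ, 10) = 10 + 10 + 10 + 10 + 10 + 10 + 10 + 10 + 10 + 10 + 10 + 10 = 120.
Draw number 120 + 1 = 121 must push one box to 11.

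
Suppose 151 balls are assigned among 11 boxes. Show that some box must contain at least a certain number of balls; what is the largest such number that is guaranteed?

By the pigeonhole principle, the 11 boxes are the holes and the 151 balls are the pigeons.
If every box held at most 13 balls, the total would be at most 11 × 13 = 143, which is less than 151.
So some box holds at least ⌈151/11⌉ = 14 balls.

14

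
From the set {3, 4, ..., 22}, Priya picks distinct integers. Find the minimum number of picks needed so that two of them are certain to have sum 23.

12

Two chosen integers sum to 23 exactly when both halves of some pair {x, 23−x} with 3 ≤ x ≤ 23−x ≤ 20 are chosen — 9 such pairs.
The remaining 2 elements (those with no distinct partner in range) can never complete a 23-sum, so the worst case takes all of them and one from each pair: 2 + 9 = 11.
Pigeonhole: the 12th integer has to be the second member of some pair, so 11 + 1 = 12.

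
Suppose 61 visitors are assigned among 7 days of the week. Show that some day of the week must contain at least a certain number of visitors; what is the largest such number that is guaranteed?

The 7 days of the week are the holes and the 61 visitors are the pigeons.
If every day of the week held at most 8 visitors, the total would be at most 7 × 8 = 56, which is less than 61.
So some day of the week holds at least ⌈61/7⌉ = 9 visitors.

9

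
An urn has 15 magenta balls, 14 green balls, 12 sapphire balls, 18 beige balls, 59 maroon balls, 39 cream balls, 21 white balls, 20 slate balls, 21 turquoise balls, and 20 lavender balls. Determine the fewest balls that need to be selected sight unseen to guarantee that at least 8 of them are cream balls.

In the worst case for collecting cream balls, every non-cream ball comes out first.
There are 15 + 14 + 12 + 18 + 59 + 21 + 20 + 21 + 20 = 200 non-cream balls altogether.
After those, each further ball must be cream, so 200 + 8 = 208 draws guarantee 8 cream balls.

208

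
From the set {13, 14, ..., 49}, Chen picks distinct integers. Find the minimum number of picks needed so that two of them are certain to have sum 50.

A set avoiding the sum 50 can contain at most one of each pair {x, 50−x}, plus the 13 elements whose complement lies outside the range or equal to its own complement.
The integers 25, …, 49 (25 of them) are such a set: any two sum to at least 25+26 = 51 > 50.
Any 26th integer completes one of the 12 pairs, so 26 choices force a sum of 50.

26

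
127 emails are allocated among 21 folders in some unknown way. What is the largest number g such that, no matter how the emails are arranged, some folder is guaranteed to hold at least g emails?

7

By the pigeonhole principle, the 21 folders are the holes and the 127 emails are the pigeons.
If every folder held at most 6 emails, the total would be at most 21 × 6 = 126, which is less than 127.
So some folder holds at least ⌈127/21⌉ = 7 emails.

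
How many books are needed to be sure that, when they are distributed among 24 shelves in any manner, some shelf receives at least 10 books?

With 216 books one could put exactly 9 in each of the 24 shelves, and no shelf would reach 10.
By the pigeonhole principle, one more book must land in a shelf that already has 9, giving it 10.
So 24 × 9 + 1 = 217 books are required.

217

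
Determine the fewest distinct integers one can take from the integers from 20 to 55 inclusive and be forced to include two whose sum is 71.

A set avoiding the sum 71 can contain at most one of each pair {x, 71−x}, plus the 4 elements whose complement lies outside the range.
The integers 36, …, 55 (20 of them) are such a set: any two sum to at least 36+37 = 73 > 71.
By the pigeonhole principle, any 21st integer completes one of the 16 pairs, so 21 choices force a sum of 71.

21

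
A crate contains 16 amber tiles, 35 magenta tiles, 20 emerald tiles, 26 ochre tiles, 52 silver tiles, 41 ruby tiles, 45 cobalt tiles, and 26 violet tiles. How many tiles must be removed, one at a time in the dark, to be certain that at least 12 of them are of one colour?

Put each drawn tile into a box by colour. The largest draw with every box below 12 takes min(count, 11) from each colour.
Σ min(cᵢ, 11) = 11 + 11 + 11 + 11 + 11 + 11 + 11 + 11 = 88.
Draw number 88 + 1 = 89 must push one box to 12.

89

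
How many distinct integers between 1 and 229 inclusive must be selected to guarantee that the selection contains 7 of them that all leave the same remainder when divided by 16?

By pigeonhole, the 16 residue classes mod 16 are the pigeonholes.
With 96 integers one could put 6 in each residue class and have no class reach 7.
The 97th integer pushes some class to 7, so 16·6 + 1 = 97.

97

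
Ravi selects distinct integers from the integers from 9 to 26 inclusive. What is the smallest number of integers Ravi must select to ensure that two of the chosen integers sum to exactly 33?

Two chosen integers sum to 33 exactly when both halves of some pair {x, 33−x} with 9 ≤ x ≤ 33−x ≤ 24 are chosen — 8 such pairs.
The remaining 2 elements (those with no distinct partner in range) can never complete a 33-sum, so the worst case takes all of them and one from each pair: 2 + 8 = 10.
The 11th integer has to be the second member of some pair, so 10 + 1 = 11.

11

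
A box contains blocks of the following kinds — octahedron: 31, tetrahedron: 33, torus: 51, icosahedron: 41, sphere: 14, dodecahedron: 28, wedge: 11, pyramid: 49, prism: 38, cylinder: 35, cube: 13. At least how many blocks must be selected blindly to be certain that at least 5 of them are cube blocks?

336

In the worst case for collecting cube blocks, every non-cube block comes out first.
There are 31 + 33 + 51 + 41 + 14 + 28 + 11 + 49 + 38 + 35 = 331 non-cube blocks altogether.
After those, each further block must be cube, so 331 + 5 = 336 draws guarantee 5 cube blocks.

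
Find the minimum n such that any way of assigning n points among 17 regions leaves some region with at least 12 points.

188

With 187 points one could put exactly 11 in each of the 17 regions, and no region would reach 12.
Pigeonhole: one more point must land in a region that already has 11, giving it 12.
So 17 × 11 + 1 = 188 points are required.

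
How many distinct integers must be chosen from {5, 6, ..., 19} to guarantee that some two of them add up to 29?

11

A set avoiding the sum 29 can contain at most one of each pair {x, 29−x}, plus the 5 elements whose complement lies outside the range.
The integers 5, …, 14 (10 of them) are such a set: any two sum to at least 5+6 = 11 and at most 13+14 = 27 < 29.
Any 11th integer completes one of the 5 pairs, so 11 choices force a sum of 29.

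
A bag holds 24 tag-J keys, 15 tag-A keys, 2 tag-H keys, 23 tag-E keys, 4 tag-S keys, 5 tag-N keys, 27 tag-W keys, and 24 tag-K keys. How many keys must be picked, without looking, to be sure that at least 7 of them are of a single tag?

42

Put each drawn key into a box by tag. The largest draw with every box below 7 takes min(count, 6) from each tag; tags with fewer than 6 contribute all they have.
Σ min(cᵢ, 6) = 6 + 6 + 2 + 6 + 4 + 5 + 6 + 6 = 41.
Draw number 41 + 1 = 42 must push one box to 7.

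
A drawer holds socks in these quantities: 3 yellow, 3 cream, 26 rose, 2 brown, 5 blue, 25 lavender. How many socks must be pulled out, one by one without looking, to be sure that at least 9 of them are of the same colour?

Put each drawn sock into a box by colour. The largest draw with every box below 9 takes min(count, 8) from each colour; colours with fewer than 8 contribute all they have.
Σ min(cᵢ, 8) = 3 + 3 + 8 + 2 + 5 + 8 = 29.
Draw number 29 + 1 = 30 must push one box to 9.

30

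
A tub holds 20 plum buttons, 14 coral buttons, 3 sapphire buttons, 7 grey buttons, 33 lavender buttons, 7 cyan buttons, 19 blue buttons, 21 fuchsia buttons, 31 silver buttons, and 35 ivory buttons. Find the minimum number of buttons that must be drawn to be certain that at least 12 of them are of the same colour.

An adversary could hand out at most 11 buttons per colour (sapphire, grey, cyan run out sooner): 11 + 11 + 3 + 7 + 11 + 7 + 11 + 11 + 11 + 11 = 94 buttons and still no colour has 12.
One more button lands in a colour already at 11, so 95 draws are enough and 94 are not.

95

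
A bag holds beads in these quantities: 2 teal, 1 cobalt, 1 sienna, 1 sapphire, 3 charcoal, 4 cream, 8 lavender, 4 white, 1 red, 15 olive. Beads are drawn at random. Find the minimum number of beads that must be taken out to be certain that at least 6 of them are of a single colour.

28

An adversary could hand out at most 5 beads per colour (8 colours run out sooner): 2 + 1 + 1 + 1 + 3 + 4 + 5 + 4 + 1 + 5 = 27 beads and still no colour has 6.
Pigeonhole: one more bead lands in a colour already at 5, so 28 draws are enough and 27 are not.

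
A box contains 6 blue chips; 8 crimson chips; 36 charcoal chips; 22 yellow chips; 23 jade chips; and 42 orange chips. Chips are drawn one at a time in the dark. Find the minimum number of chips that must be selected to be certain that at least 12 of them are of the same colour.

Put each drawn chip into a box by colour. The largest draw with every box below 12 takes min(count, 11) from each colour; colours with fewer than 11 contribute all they have.
Σ min(cᵢ, 11) = 6 + 8 + 11 + 11 + 11 + 11 = 58.
Draw number 58 + 1 = 59 must push one box to 12.

59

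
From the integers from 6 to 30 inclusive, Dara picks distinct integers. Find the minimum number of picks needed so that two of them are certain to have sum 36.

14

A set avoiding the sum 36 can contain at most one of each pair {x, 36−x}, plus the 1 element equal to its own complement.
The integers 18, …, 30 (13 of them) are such a set: any two sum to at least 18+19 = 37 > 36.
Pigeonhole: any 14th integer completes one of the 12 pairs, so 14 choices force a sum of 36.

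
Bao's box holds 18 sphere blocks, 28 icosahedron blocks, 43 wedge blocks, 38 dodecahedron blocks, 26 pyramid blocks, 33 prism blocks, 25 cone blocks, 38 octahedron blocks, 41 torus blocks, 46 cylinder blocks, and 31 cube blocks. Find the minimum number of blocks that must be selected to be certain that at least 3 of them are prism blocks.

In the worst case for collecting prism blocks, every non-prism block comes out first.
There are 18 + 28 + 43 + 38 + 26 + 25 + 38 + 41 + 46 + 31 = 334 non-prism blocks altogether.
After those, each further block must be prism, so 334 + 3 = 337 draws guarantee 3 prism blocks.

337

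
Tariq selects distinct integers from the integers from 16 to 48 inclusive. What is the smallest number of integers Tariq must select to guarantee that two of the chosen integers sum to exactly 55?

22

A set avoiding the sum 55 can contain at most one of each pair {x, 55−x}, plus the 9 elements whose complement lies outside the range.
The integers 28, …, 48 (21 of them) are such a set: any two sum to at least 28+29 = 57 > 55.
By pigeonhole, any 22nd integer completes one of the 12 pairs, so 22 choices force a sum of 55.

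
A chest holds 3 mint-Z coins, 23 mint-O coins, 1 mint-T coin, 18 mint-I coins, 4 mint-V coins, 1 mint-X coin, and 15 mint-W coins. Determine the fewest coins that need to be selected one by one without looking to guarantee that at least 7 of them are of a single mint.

28

By the pigeonhole principle, the 7 mints are the holes; the coins drawn are the pigeons.
To avoid 7 of any one mint, the worst case takes at most 6 of each mint, or every coin of a mint that has fewer than 6.
That gives 3 + 6 + 1 + 6 + 4 + 1 + 6 = 27 coins with no mint reaching 7.
The next coin forces some mint to 7, so 27 + 1 = 28.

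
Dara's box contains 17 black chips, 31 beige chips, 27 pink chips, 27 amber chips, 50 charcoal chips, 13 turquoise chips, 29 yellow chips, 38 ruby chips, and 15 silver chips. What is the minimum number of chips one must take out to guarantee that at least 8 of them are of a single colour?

64

The 9 colours are the holes; the chips drawn are the pigeons.
To avoid 8 of any one colour, the worst case takes at most 7 of each colour.
That gives 7 + 7 + 7 + 7 + 7 + 7 + 7 + 7 + 7 = 63 chips with no colour reaching 8.
The next chip forces some colour to 8, so 63 + 1 = 64.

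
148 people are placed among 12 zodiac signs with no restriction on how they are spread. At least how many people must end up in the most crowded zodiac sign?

The 12 zodiac signs are the holes and the 148 people are the pigeons.
If every zodiac sign held at most 12 people, the total would be at most 12 × 12 = 144, which is less than 148.
So some zodiac sign holds at least ⌈148/12⌉ = 13 people.

13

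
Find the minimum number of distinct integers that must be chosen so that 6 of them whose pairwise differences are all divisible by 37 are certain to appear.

Integers whose pairwise differences are multiples of 37 are exactly those sharing a remainder mod 37. By pigeonhole, the 37 residue classes mod 37 are the pigeonholes.
With 185 integers one could put 5 in each residue class and have no class reach 6.
The 186th integer pushes some class to 6, so 37·5 + 1 = 186.

186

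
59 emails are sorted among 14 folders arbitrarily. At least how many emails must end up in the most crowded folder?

The 14 folders are the holes and the 59 emails are the pigeons.
If every folder held at most 4 emails, the total would be at most 14 × 4 = 56, which is less than 59.
So some folder holds at least ⌈59/14⌉ = 5 emails.

5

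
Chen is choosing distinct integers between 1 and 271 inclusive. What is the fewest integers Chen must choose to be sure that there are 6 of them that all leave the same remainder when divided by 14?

By the pigeonhole principle, the 14 residue classes mod 14 are the pigeonholes.
With 70 integers one could put 5 in each residue class and have no class reach 6.
The 71st integer pushes some class to 6, so 14·5 + 1 = 71.

71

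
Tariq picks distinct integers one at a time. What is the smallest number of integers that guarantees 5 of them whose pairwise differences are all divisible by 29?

117

Integers whose pairwise differences are multiples of 29 are exactly those sharing a remainder mod 29. The 29 residue classes mod 29 are the pigeonholes.
With 116 integers one could put 4 in each residue class and have no class reach 5.
The 117th integer pushes some class to 5, so 29·4 + 1 = 117.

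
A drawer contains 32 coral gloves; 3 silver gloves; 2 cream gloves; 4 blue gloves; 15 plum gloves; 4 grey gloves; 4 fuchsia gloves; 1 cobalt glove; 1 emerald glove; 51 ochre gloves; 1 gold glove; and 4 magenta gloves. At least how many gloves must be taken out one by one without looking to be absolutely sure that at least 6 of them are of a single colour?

By pigeonhole, put each drawn glove into a box by colour. The largest draw with every box below 6 takes min(count, 5) from each colour; colours with fewer than 5 contribute all they have.
Σ min(cᵢ, 5) = 5 + 3 + 2 + 4 + 5 + 4 + 4 + 1 + 1 + 5 + 1 + 4 = 39.
Draw number 39 + 1 = 40 must push one box to 6.

40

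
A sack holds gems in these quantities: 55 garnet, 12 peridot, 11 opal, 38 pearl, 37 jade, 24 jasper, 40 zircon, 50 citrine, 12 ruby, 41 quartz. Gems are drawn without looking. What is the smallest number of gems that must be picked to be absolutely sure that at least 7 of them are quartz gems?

In the worst case for collecting quartz gems, every non-quartz gem comes out first.
There are 55 + 12 + 11 + 38 + 37 + 24 + 40 + 50 + 12 = 279 non-quartz gems altogether.
After those, each further gem must be quartz, so 279 + 7 = 286 draws guarantee 7 quartz gems.

286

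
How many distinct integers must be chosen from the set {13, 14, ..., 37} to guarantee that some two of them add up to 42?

Group the elements by complementary pair {x, 42−x}: {13,29}, {14,28}, {15,27}, …, giving 8 two-element pairs, the single value 21 (it cannot pair with itself since the integers are distinct), and 8 integers whose partner 42−x falls outside [13,37].
By the pigeonhole principle, treating each of those 17 groups as a pigeonhole, one can pick one integer per group — 17 integers — with no two summing to 42.
The 18th integer lands in an occupied pair, forcing a sum of 42.

18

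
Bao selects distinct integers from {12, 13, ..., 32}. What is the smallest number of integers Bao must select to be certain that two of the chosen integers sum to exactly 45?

Two chosen integers sum to 45 exactly when both halves of some pair {x, 45−x} with 13 ≤ x ≤ 45−x ≤ 32 are chosen — 10 such pairs.
The remaining 1 element (those with no distinct partner in range) can never complete a 45-sum, so the worst case takes all of them and one from each pair: 1 + 10 = 11.
Pigeonhole: the 12th integer has to be the second member of some pair, so 11 + 1 = 12.

12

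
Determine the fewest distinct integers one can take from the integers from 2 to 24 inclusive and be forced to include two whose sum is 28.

Group the elements by complementary pair {x, 28−x}: {4,24}, {5,23}, {6,22}, …, giving 10 two-element pairs, the single value 14 (it cannot pair with itself since the integers are distinct), and 2 integers whose partner 28−x falls outside [2,24].
By the pigeonhole principle, treating each of those 13 groups as a pigeonhole, one can pick one integer per group — 13 integers — with no two summing to 28.
The 14th integer lands in an occupied pair, forcing a sum of 28.

14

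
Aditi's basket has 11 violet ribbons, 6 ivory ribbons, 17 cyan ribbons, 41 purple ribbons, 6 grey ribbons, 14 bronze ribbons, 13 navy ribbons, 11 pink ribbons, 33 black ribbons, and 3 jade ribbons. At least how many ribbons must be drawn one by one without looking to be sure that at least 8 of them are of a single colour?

By the pigeonhole principle, the 10 colours are the holes; the ribbons drawn are the pigeons.
To avoid 8 of any one colour, the worst case takes at most 7 of each colour, or every ribbon of a colour that has fewer than 7.
That gives 7 + 6 + 7 + 7 + 6 + 7 + 7 + 7 + 7 + 3 = 64 ribbons with no colour reaching 8.
The next ribbon forces some colour to 8, so 64 + 1 = 65.

65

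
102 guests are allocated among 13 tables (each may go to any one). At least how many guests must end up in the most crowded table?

By pigeonhole, the 13 tables are the holes and the 102 guests are the pigeons.
If every table held at most 7 guests, the total would be at most 13 × 7 = 91, which is less than 102.
So some table holds at least ⌈102/13⌉ = 8 guests.

8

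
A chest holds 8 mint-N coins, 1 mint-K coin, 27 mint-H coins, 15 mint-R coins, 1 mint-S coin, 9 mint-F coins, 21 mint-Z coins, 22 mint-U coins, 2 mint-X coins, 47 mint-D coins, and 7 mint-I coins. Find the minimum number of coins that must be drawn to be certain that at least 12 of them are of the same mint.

Pigeonhole: the 11 mints are the holes; the coins drawn are the pigeons.
To avoid 12 of any one mint, the worst case takes at most 11 of each mint, or every coin of a mint that has fewer than 11.
That gives 8 + 1 + 11 + 11 + 1 + 9 + 11 + 11 + 2 + 11 + 7 = 83 coins with no mint reaching 12.
The next coin forces some mint to 12, so 83 + 1 = 84.

84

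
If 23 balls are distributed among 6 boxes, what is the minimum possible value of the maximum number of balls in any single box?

4

Pigeonhole: the 6 boxes are the holes and the 23 balls are the pigeons.
If every box held at most 3 balls, the total would be at most 6 × 3 = 18, which is less than 23.
So some box holds at least ⌈23/6⌉ = 4 balls.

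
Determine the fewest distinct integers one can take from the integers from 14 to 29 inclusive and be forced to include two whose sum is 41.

Two chosen integers sum to 41 exactly when both halves of some pair {x, 41−x} with 14 ≤ x ≤ 41−x ≤ 27 are chosen — 7 such pairs.
The remaining 2 elements (those with no distinct partner in range) can never complete a 41-sum, so the worst case takes all of them and one from each pair: 2 + 7 = 9.
Pigeonhole: the 10th integer has to be the second member of some pair, so 9 + 1 = 10.

10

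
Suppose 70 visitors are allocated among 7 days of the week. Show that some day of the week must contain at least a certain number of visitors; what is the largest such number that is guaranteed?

10

Pigeonhole: the 7 days of the week are the holes and the 70 visitors are the pigeons.
If every day of the week held at most 9 visitors, the total would be at most 7 × 9 = 63, which is less than 70.
So some day of the week holds at least ⌈70/7⌉ = 10 visitors.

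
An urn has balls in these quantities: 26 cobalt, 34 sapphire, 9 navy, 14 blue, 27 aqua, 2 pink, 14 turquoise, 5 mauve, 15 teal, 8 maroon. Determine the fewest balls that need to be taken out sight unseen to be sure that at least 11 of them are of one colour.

Put each drawn ball into a box by colour. The largest draw with every box below 11 takes min(count, 10) from each colour; colours with fewer than 10 contribute all they have.
Σ min(cᵢ, 10) = 10 + 10 + 9 + 10 + 10 + 2 + 10 + 5 + 10 + 8 = 84.
Draw number 84 + 1 = 85 must push one box to 11.

85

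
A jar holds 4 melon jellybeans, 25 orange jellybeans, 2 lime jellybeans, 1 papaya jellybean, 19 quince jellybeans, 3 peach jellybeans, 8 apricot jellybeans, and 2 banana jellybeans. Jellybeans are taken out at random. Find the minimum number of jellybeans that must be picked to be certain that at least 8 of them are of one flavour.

Pigeonhole: put each drawn jellybean into a box by flavour. The largest draw with every box below 8 takes min(count, 7) from each flavour; flavours with fewer than 7 contribute all they have.
Σ min(cᵢ, 7) = 4 + 7 + 2 + 1 + 7 + 3 + 7 + 2 = 33.
Draw number 33 + 1 = 34 must push one box to 8.

34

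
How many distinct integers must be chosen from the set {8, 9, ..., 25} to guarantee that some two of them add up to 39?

A set avoiding the sum 39 can contain at most one of each pair {x, 39−x}, plus the 6 elements whose complement lies outside the range.
The integers 8, …, 19 (12 of them) are such a set: any two sum to at least 8+9 = 17 and at most 18+19 = 37 < 39.
Any 13th integer completes one of the 6 pairs, so 13 choices force a sum of 39.

13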